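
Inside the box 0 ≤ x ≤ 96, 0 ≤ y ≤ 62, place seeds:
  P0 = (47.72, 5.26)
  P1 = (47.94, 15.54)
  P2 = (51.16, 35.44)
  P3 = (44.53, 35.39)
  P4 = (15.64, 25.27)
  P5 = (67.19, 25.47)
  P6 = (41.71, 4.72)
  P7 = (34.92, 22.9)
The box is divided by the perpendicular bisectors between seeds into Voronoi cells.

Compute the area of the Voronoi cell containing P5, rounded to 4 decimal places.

Area of P5's cell: 1893.3334

1. box [0,96]×[0,62]: [(0, 0) (96, 0) (96, 62) (0, 62)]
2. ⊥bis P5·P0 via (57.455,15.365): [(73.404, 0) (96, 0) (96, 62) (9.0475, 62)]  |A|=3396.003
3. ⊥bis P5·P1 via (57.565,20.505): [(62.9445, 10.0765) (73.404, 0) (96, 0) (96, 62) (36.16, 62)]  |A|=2692.1153
4. ⊥bis P5·P2 via (59.175,30.455): [(55.4893, 24.529) (62.9445, 10.0765) (73.404, 0) (96, 0) (96, 62) (78.7947, 62)]  |A|=1893.3334
5. ⊥bis P5·P3 via (55.86,30.43): [(55.4893, 24.529) (62.9445, 10.0765) (73.404, 0) (96, 0) (96, 62) (78.7947, 62)]  |A|=1893.3334
6. ⊥bis P5·P4 via (41.415,25.37): [(55.4893, 24.529) (62.9445, 10.0765) (73.404, 0) (96, 0) (96, 62) (78.7947, 62)]  |A|=1893.3334
7. ⊥bis P5·P6 via (54.45,15.095): [(55.4893, 24.529) (62.9445, 10.0765) (73.404, 0) (96, 0) (96, 62) (78.7947, 62)]  |A|=1893.3334
8. ⊥bis P5·P7 via (51.055,24.185): [(55.4893, 24.529) (62.9445, 10.0765) (73.404, 0) (96, 0) (96, 62) (78.7947, 62)]  |A|=1893.3334
9. canonical 6-gon: [(55.4893, 24.529) (62.9445, 10.0765) (73.404, 0) (96, 0) (96, 62) (78.7947, 62)]
10. shoelace: 1893.3334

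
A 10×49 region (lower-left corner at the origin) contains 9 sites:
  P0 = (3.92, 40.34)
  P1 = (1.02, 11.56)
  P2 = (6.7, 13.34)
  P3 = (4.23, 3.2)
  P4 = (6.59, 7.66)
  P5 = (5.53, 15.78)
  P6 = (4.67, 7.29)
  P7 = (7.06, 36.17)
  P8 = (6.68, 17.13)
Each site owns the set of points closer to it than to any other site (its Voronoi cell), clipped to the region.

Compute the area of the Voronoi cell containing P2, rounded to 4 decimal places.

Area of P2's cell: 25.4351

1. box [0,10]×[0,49]: [(0, 0) (10, 0) (10, 49) (0, 49)]
2. ⊥bis P2·P0 via (5.31,26.84): [(0, 26.2933) (0, 0) (10, 0) (10, 27.3229)]  |A|=268.0808
3. ⊥bis P2·P1 via (3.86,12.45): [(0, 26.2933) (0, 24.7673) (7.7616, 0) (10, 0) (10, 27.3229)]  |A|=171.9641
4. ⊥bis P2·P3 via (5.465,8.27): [(0, 26.2933) (0, 24.7673) (5.1455, 8.3478) (10, 7.1653) (10, 27.3229)]  |A|=145.2292
5. ⊥bis P2·P4 via (6.645,10.5): [(0, 26.2933) (0, 24.7673) (4.4578, 10.5424) (10, 10.435) (10, 27.3229)]  |A|=131.2486
6. ⊥bis P2·P5 via (6.115,14.56): [(3.5797, 13.3443) (4.4578, 10.5424) (10, 10.435) (10, 16.4229)]  |A|=26.9392
7. ⊥bis P2·P6 via (5.685,10.315): [(3.5797, 13.3443) (4.3932, 10.7484) (5.0411, 10.5311) (10, 10.435) (10, 16.4229)]  |A|=26.8795
8. ⊥bis P2·P7 via (6.88,24.755): [(3.5797, 13.3443) (4.3932, 10.7484) (5.0411, 10.5311) (10, 10.435) (10, 16.4229)]  |A|=26.8795
9. ⊥bis P2·P8 via (6.69,15.235): [(7.532, 15.2394) (3.5797, 13.3443) (4.3932, 10.7484) (5.0411, 10.5311) (10, 10.435) (10, 15.2525)]  |A|=25.4351
10. canonical 6-gon: [(7.532, 15.2394) (3.5797, 13.3443) (4.3932, 10.7484) (5.0411, 10.5311) (10, 10.435) (10, 15.2525)]
11. shoelace: 25.4351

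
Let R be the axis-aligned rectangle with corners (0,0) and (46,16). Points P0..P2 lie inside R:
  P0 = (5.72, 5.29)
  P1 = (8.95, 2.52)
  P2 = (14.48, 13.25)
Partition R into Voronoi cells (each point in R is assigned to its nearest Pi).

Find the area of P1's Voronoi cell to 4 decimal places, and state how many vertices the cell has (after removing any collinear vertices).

1. box [0,46]×[0,16]: [(0, 0) (46, 0) (46, 16) (0, 16)]
2. ⊥bis P1·P0 via (7.335,3.905): [(3.9861, 0) (46, 0) (46, 16) (17.7075, 16)]  |A|=562.451
3. ⊥bis P1·P2 via (11.715,7.885): [(11.0445, 8.2305) (3.9861, 0) (27.0145, 0)]  |A|=94.7679
4. canonical 3-gon: [(11.0445, 8.2305) (3.9861, 0) (27.0145, 0)]
5. shoelace: 94.7679

Area of P1's cell: 94.7679 (3 vertices)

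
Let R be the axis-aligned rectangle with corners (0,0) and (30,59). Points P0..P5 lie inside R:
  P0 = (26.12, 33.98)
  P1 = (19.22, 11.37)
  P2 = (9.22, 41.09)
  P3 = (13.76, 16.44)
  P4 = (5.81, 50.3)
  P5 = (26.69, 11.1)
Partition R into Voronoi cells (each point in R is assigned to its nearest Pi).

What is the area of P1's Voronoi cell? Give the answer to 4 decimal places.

Area of P1's cell: 201.6342

1. box [0,30]×[0,59]: [(0, 0) (30, 0) (30, 59) (0, 59)]
2. ⊥bis P1·P0 via (22.67,22.675): [(0, 29.5933) (0, 0) (30, 0) (30, 20.4381)]  |A|=750.4707
3. ⊥bis P1·P2 via (14.22,26.23): [(12.6985, 25.7181) (0, 21.4453) (0, 0) (30, 0) (30, 20.4381)]  |A|=698.7373
4. ⊥bis P1·P3 via (16.49,13.905): [(24.2, 22.2081) (3.5782, 0) (30, 0) (30, 20.4381)]  |A|=352.6589
5. ⊥bis P1·P4 via (12.515,30.835): [(24.2, 22.2081) (3.5782, 0) (30, 0) (30, 20.4381)]  |A|=352.6589
6. ⊥bis P1·P5 via (22.955,11.235): [(23.3173, 21.2574) (3.5782, 0) (22.5489, 0)]  |A|=201.6342
7. canonical 3-gon: [(23.3173, 21.2574) (3.5782, 0) (22.5489, 0)]
8. shoelace: 201.6342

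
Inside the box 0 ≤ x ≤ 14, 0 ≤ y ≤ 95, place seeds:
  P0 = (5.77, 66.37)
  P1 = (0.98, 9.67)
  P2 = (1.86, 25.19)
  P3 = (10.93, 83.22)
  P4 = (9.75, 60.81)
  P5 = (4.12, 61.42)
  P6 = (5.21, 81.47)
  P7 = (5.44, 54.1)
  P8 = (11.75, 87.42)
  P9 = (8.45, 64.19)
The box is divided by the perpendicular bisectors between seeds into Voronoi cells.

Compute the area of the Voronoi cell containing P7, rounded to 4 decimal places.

Area of P7's cell: 242.5419

1. box [0,14]×[0,95]: [(0, 0) (14, 0) (14, 95) (0, 95)]
2. ⊥bis P7·P0 via (5.605,60.235): [(0, 60.3857) (0, 0) (14, 0) (14, 60.0092)]  |A|=842.7647
3. ⊥bis P7·P1 via (3.21,31.885): [(0, 60.3857) (0, 32.2072) (14, 30.8019) (14, 60.0092)]  |A|=401.701
4. ⊥bis P7·P2 via (3.65,39.645): [(0, 60.3857) (0, 40.097) (14, 38.3633) (14, 60.0092)]  |A|=293.5425
5. ⊥bis P7·P3 via (8.185,68.66): [(0, 60.3857) (0, 40.097) (14, 38.3633) (14, 60.0092)]  |A|=293.5425
6. ⊥bis P7·P4 via (7.595,57.455): [(3.1648, 60.3006) (0, 60.3857) (0, 40.097) (14, 38.3633) (14, 53.3409)]  |A|=257.4163
7. ⊥bis P7·P5 via (4.78,57.76): [(6.6072, 58.0895) (0, 56.898) (0, 40.097) (14, 38.3633) (14, 53.3409)]  |A|=242.5419
8. ⊥bis P7·P6 via (5.325,67.785): [(6.6072, 58.0895) (0, 56.898) (0, 40.097) (14, 38.3633) (14, 53.3409)]  |A|=242.5419
9. ⊥bis P7·P8 via (8.595,70.76): [(6.6072, 58.0895) (0, 56.898) (0, 40.097) (14, 38.3633) (14, 53.3409)]  |A|=242.5419
10. ⊥bis P7·P9 via (6.945,59.145): [(6.6072, 58.0895) (0, 56.898) (0, 40.097) (14, 38.3633) (14, 53.3409)]  |A|=242.5419
11. canonical 5-gon: [(6.6072, 58.0895) (0, 56.898) (0, 40.097) (14, 38.3633) (14, 53.3409)]
12. shoelace: 242.5419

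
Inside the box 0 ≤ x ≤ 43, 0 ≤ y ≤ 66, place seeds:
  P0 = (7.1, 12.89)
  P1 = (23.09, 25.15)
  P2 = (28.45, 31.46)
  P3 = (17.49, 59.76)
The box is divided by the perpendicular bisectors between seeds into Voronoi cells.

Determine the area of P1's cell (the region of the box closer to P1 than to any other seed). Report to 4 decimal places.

Area of P1's cell: 738.6175

1. box [0,43]×[0,66]: [(0, 0) (43, 0) (43, 66) (0, 66)]
2. ⊥bis P1·P0 via (15.095,19.02): [(0, 38.7075) (29.6782, 0) (43, 0) (43, 66) (0, 66)]  |A|=2263.6154
3. ⊥bis P1·P2 via (25.77,28.305): [(0, 50.1952) (0, 38.7075) (29.6782, 0) (43, 0) (43, 13.6691)]  |A|=798.697
4. ⊥bis P1·P3 via (20.29,42.455): [(10.9006, 40.9358) (0, 39.172) (0, 38.7075) (29.6782, 0) (43, 0) (43, 13.6691)]  |A|=738.6175
5. canonical 6-gon: [(10.9006, 40.9358) (0, 39.172) (0, 38.7075) (29.6782, 0) (43, 0) (43, 13.6691)]
6. shoelace: 738.6175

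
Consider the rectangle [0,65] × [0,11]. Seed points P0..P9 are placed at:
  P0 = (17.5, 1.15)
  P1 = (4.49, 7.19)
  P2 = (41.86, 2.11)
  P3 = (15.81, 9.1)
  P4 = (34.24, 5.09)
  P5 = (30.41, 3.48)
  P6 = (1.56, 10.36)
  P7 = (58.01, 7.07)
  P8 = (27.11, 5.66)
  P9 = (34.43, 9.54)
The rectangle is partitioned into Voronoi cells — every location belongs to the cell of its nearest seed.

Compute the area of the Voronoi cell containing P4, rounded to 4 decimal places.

1. box [0,65]×[0,11]: [(0, 0) (65, 0) (65, 11) (0, 11)]
2. ⊥bis P4·P0 via (25.87,3.12): [(26.6043, 0) (65, 0) (65, 11) (24.0153, 11)]  |A|=436.5918
3. ⊥bis P4·P1 via (19.365,6.14): [(26.6043, 0) (65, 0) (65, 11) (24.0153, 11)]  |A|=436.5918
4. ⊥bis P4·P2 via (38.05,3.6): [(26.6043, 0) (36.6421, 0) (40.944, 11) (24.0153, 11)]  |A|=148.3153
5. ⊥bis P4·P3 via (25.025,7.095): [(24.9815, 6.895) (26.6043, 0) (36.6421, 0) (40.944, 11) (25.8747, 11)]  |A|=144.4991
6. ⊥bis P4·P5 via (32.325,4.285): [(34.1263, 0) (36.6421, 0) (40.944, 11) (29.5022, 11)]  |A|=76.7667
7. ⊥bis P4·P6 via (17.9,7.725): [(34.1263, 0) (36.6421, 0) (40.944, 11) (29.5022, 11)]  |A|=76.7667
8. ⊥bis P4·P7 via (46.125,6.08): [(34.1263, 0) (36.6421, 0) (40.944, 11) (29.5022, 11)]  |A|=76.7667
9. ⊥bis P4·P8 via (30.675,5.375): [(30.8654, 7.7571) (34.1263, 0) (36.6421, 0) (40.944, 11) (31.1247, 11)]  |A|=74.136
10. ⊥bis P4·P9 via (34.335,7.315): [(30.9913, 7.4578) (34.1263, 0) (36.6421, 0) (39.418, 7.098)]  |A|=39.7869
11. canonical 4-gon: [(30.9913, 7.4578) (34.1263, 0) (36.6421, 0) (39.418, 7.098)]
12. shoelace: 39.7869

Area of P4's cell: 39.7869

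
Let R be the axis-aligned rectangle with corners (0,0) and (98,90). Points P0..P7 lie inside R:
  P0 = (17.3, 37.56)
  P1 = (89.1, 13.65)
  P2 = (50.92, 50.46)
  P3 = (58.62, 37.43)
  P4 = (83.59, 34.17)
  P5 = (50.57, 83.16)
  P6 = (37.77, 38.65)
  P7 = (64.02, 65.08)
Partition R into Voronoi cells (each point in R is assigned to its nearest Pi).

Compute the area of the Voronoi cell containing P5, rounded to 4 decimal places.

1. box [0,98]×[0,90]: [(0, 0) (98, 0) (98, 90) (0, 90)]
2. ⊥bis P5·P0 via (33.935,60.36): [(0, 85.1192) (98, 13.6178) (98, 90) (0, 90)]  |A|=3981.8873
3. ⊥bis P5·P1 via (69.835,48.405): [(0, 85.1192) (58.7456, 42.2581) (98, 64.0171) (98, 90) (0, 90)]  |A|=2992.691
4. ⊥bis P5·P2 via (50.745,66.81): [(0, 85.1192) (25.4655, 66.5394) (98, 67.3158) (98, 90) (0, 90)]  |A|=2034.4092
5. ⊥bis P5·P3 via (54.595,60.295): [(0, 85.1192) (25.4655, 66.5394) (94.2503, 67.2757) (98, 67.9357) (98, 90) (0, 90)]  |A|=2033.2469
6. ⊥bis P5·P4 via (67.08,58.665): [(0, 85.1192) (25.4655, 66.5394) (79.6229, 67.1191) (98, 79.5055) (98, 90) (0, 90)]  |A|=1922.4029
7. ⊥bis P5·P6 via (44.17,60.905): [(0, 85.1192) (25.4655, 66.5394) (79.6229, 67.1191) (98, 79.5055) (98, 90) (0, 90)]  |A|=1922.4029
8. ⊥bis P5·P7 via (57.295,74.12): [(0, 85.1192) (25.4655, 66.5394) (47.4208, 66.7744) (78.6415, 90) (0, 90)]  |A|=1235.9282
9. canonical 5-gon: [(0, 85.1192) (25.4655, 66.5394) (47.4208, 66.7744) (78.6415, 90) (0, 90)]
10. shoelace: 1235.9282

Area of P5's cell: 1235.9282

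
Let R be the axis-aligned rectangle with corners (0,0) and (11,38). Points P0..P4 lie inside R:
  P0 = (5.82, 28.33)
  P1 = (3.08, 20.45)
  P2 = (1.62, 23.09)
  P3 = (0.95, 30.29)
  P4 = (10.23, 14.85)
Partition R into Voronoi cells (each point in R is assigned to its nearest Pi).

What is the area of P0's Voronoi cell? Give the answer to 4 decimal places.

Area of P0's cell: 95.6087

1. box [0,11]×[0,38]: [(0, 0) (11, 0) (11, 38) (0, 38)]
2. ⊥bis P0·P1 via (4.45,24.39): [(0, 25.9373) (11, 22.1125) (11, 38) (0, 38)]  |A|=153.7261
3. ⊥bis P0·P2 via (3.72,25.71): [(0, 28.6917) (6.0694, 23.8269) (11, 22.1125) (11, 38) (0, 38)]  |A|=145.3676
4. ⊥bis P0·P3 via (3.385,29.31): [(2.3712, 26.7911) (6.0694, 23.8269) (11, 22.1125) (11, 38) (6.8824, 38)]  |A|=95.7593
5. ⊥bis P0·P4 via (8.025,21.59): [(2.3712, 26.7911) (6.0694, 23.8269) (10.332, 22.3447) (11, 22.5633) (11, 38) (6.8824, 38)]  |A|=95.6087
6. canonical 6-gon: [(2.3712, 26.7911) (6.0694, 23.8269) (10.332, 22.3447) (11, 22.5633) (11, 38) (6.8824, 38)]
7. shoelace: 95.6087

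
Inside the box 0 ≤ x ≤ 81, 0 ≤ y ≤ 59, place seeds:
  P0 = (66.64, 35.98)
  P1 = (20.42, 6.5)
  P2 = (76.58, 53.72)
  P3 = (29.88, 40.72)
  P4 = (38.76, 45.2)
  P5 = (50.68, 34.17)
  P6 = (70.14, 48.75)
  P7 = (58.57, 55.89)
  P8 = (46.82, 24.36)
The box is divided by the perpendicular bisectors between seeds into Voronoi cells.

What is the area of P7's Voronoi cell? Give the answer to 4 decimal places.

1. box [0,81]×[0,59]: [(0, 0) (81, 0) (81, 59) (0, 59)]
2. ⊥bis P7·P0 via (62.605,45.935): [(0, 20.5597) (81, 53.3909) (81, 59) (0, 59)]  |A|=1783.9996
3. ⊥bis P7·P1 via (39.495,31.195): [(34.9329, 34.7188) (81, 53.3909) (81, 59) (3.4979, 59)]  |A|=1070.1166
4. ⊥bis P7·P2 via (67.575,54.805): [(34.9329, 34.7188) (66.7066, 47.5975) (68.0804, 59) (3.4979, 59)]  |A|=956.3724
5. ⊥bis P7·P3 via (44.225,48.305): [(48.5009, 40.2183) (66.7066, 47.5975) (68.0804, 59) (38.57, 59)]  |A|=375.8554
6. ⊥bis P7·P4 via (48.665,50.545): [(53.208, 42.1262) (66.7066, 47.5975) (68.0804, 59) (44.1025, 59)]  |A|=275.5006
7. ⊥bis P7·P5 via (54.625,45.03): [(50.9135, 46.3782) (57.6559, 43.929) (66.7066, 47.5975) (68.0804, 59) (44.1025, 59)]  |A|=263.976
8. ⊥bis P7·P6 via (64.355,52.32): [(50.9135, 46.3782) (57.6559, 43.929) (59.6841, 44.7511) (67.9842, 58.2009) (68.0804, 59) (44.1025, 59)]  |A|=228.5633
9. ⊥bis P7·P8 via (52.695,40.125): [(50.9135, 46.3782) (57.6559, 43.929) (59.6841, 44.7511) (67.9842, 58.2009) (68.0804, 59) (44.1025, 59)]  |A|=228.5633
10. canonical 6-gon: [(50.9135, 46.3782) (57.6559, 43.929) (59.6841, 44.7511) (67.9842, 58.2009) (68.0804, 59) (44.1025, 59)]
11. shoelace: 228.5633

Area of P7's cell: 228.5633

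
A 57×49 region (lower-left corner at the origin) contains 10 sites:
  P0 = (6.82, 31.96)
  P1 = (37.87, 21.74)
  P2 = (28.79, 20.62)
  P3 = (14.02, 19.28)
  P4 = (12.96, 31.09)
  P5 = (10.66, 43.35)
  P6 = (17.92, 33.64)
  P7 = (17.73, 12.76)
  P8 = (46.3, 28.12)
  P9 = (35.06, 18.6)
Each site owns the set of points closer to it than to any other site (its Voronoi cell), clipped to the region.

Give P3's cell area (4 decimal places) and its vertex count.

Area of P3's cell: 232.4424 (6 vertices)

1. box [0,57]×[0,49]: [(0, 0) (57, 0) (57, 49) (0, 49)]
2. ⊥bis P3·P0 via (10.42,25.62): [(0, 19.7033) (0, 0) (57, 0) (57, 49) (51.5948, 49)]  |A|=2037.2211
3. ⊥bis P3·P1 via (25.945,20.51): [(24.5881, 33.665) (0, 19.7033) (0, 0) (28.0605, 0)]  |A|=714.5617
4. ⊥bis P3·P2 via (21.405,19.95): [(20.3776, 31.2742) (0, 19.7033) (0, 0) (23.215, 0)]  |A|=563.7672
5. ⊥bis P3·P4 via (13.49,25.185): [(20.87, 25.8474) (8.9337, 24.7761) (0, 19.7033) (0, 0) (23.215, 0)]  |A|=531.1157
6. ⊥bis P3·P5 via (12.34,31.315): [(20.87, 25.8474) (8.9337, 24.7761) (0, 19.7033) (0, 0) (23.215, 0)]  |A|=531.1157
7. ⊥bis P3·P6 via (15.97,26.46): [(20.9368, 25.1111) (18.8825, 25.669) (8.9337, 24.7761) (0, 19.7033) (0, 0) (23.215, 0)]  |A|=530.3781
8. ⊥bis P3·P7 via (15.875,16.02): [(21.4726, 19.2051) (20.9368, 25.1111) (18.8825, 25.669) (8.9337, 24.7761) (0, 19.7033) (0, 6.9868)]  |A|=232.4424
9. ⊥bis P3·P8 via (30.16,23.7): [(21.4726, 19.2051) (20.9368, 25.1111) (18.8825, 25.669) (8.9337, 24.7761) (0, 19.7033) (0, 6.9868)]  |A|=232.4424
10. ⊥bis P3·P9 via (24.54,18.94): [(21.4726, 19.2051) (20.9368, 25.1111) (18.8825, 25.669) (8.9337, 24.7761) (0, 19.7033) (0, 6.9868)]  |A|=232.4424
11. canonical 6-gon: [(21.4726, 19.2051) (20.9368, 25.1111) (18.8825, 25.669) (8.9337, 24.7761) (0, 19.7033) (0, 6.9868)]
12. shoelace: 232.4424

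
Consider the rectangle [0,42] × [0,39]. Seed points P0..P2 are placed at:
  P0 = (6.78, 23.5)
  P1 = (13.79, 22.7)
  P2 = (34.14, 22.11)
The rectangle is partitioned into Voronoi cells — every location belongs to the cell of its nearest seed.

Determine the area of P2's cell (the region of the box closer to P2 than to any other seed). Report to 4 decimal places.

Area of P2's cell: 706.6497

1. box [0,42]×[0,39]: [(0, 0) (42, 0) (42, 39) (0, 39)]
2. ⊥bis P2·P0 via (20.46,22.805): [(19.3014, 0) (42, 0) (42, 39) (21.2828, 39)]  |A|=846.6084
3. ⊥bis P2·P1 via (23.965,22.405): [(23.3154, 0) (42, 0) (42, 39) (24.4461, 39)]  |A|=706.6497
4. canonical 4-gon: [(23.3154, 0) (42, 0) (42, 39) (24.4461, 39)]
5. shoelace: 706.6497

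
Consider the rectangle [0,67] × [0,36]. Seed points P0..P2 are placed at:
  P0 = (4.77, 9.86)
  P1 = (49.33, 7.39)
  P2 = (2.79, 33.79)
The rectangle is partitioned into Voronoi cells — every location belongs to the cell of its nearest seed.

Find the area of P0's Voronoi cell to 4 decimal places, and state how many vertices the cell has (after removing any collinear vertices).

Area of P0's cell: 616.4852 (4 vertices)

1. box [0,67]×[0,36]: [(0, 0) (67, 0) (67, 36) (0, 36)]
2. ⊥bis P0·P1 via (27.05,8.625): [(0, 0) (26.5719, 0) (28.5674, 36) (0, 36)]  |A|=992.5079
3. ⊥bis P0·P2 via (3.78,21.825): [(0, 21.5122) (0, 0) (26.5719, 0) (27.8923, 23.8201)]  |A|=616.4852
4. canonical 4-gon: [(0, 21.5122) (0, 0) (26.5719, 0) (27.8923, 23.8201)]
5. shoelace: 616.4852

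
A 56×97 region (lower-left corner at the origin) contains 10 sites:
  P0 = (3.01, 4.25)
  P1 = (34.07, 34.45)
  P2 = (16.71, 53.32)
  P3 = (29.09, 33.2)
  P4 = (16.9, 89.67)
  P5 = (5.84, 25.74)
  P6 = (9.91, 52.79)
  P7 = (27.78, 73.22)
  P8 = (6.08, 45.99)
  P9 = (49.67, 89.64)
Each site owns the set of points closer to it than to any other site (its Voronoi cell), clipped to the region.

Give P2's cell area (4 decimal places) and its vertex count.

Area of P2's cell: 377.3331 (5 vertices)

1. box [0,56]×[0,97]: [(0, 0) (56, 0) (56, 97) (0, 97)]
2. ⊥bis P2·P0 via (9.86,28.785): [(0, 31.5378) (56, 15.903) (56, 97) (0, 97)]  |A|=4103.6554
3. ⊥bis P2·P1 via (25.39,43.885): [(0, 31.5378) (9.1823, 28.9742) (56, 72.0456) (56, 97) (0, 97)]  |A|=2789.4225
4. ⊥bis P2·P3 via (22.9,43.26): [(0, 31.5378) (2.6477, 30.7986) (28.3674, 46.6241) (56, 72.0456) (56, 97) (0, 97)]  |A|=2714.255
5. ⊥bis P2·P4 via (16.805,71.495): [(0, 71.5828) (0, 31.5378) (2.6477, 30.7986) (28.3674, 46.6241) (55.1835, 71.2944)]  |A|=1283.0066
6. ⊥bis P2·P5 via (11.275,39.53): [(0, 71.5828) (0, 43.9738) (14.666, 38.1935) (28.3674, 46.6241) (55.1835, 71.2944)]  |A|=1177.5821
7. ⊥bis P2·P6 via (13.31,53.055): [(11.8708, 71.5208) (14.4621, 38.2739) (14.666, 38.1935) (28.3674, 46.6241) (55.1835, 71.2944)]  |A|=780.6877
8. ⊥bis P2·P7 via (22.245,63.27): [(12.0728, 68.9286) (14.4621, 38.2739) (14.666, 38.1935) (28.3674, 46.6241) (37.3361, 54.8751)]  |A|=391.7616
9. ⊥bis P2·P8 via (11.395,49.655): [(12.0728, 68.9286) (13.8528, 46.0907) (17.9184, 40.1948) (28.3674, 46.6241) (37.3361, 54.8751)]  |A|=377.3331
10. ⊥bis P2·P9 via (33.19,71.48): [(12.0728, 68.9286) (13.8528, 46.0907) (17.9184, 40.1948) (28.3674, 46.6241) (37.3361, 54.8751)]  |A|=377.3331
11. canonical 5-gon: [(12.0728, 68.9286) (13.8528, 46.0907) (17.9184, 40.1948) (28.3674, 46.6241) (37.3361, 54.8751)]
12. shoelace: 377.3331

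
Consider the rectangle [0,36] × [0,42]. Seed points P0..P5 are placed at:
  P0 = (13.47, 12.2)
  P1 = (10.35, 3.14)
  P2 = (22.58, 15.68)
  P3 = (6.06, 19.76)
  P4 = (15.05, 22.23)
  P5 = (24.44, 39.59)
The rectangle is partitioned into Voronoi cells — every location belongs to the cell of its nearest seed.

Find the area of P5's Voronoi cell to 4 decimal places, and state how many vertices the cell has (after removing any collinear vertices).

Area of P5's cell: 338.3350 (5 vertices)

1. box [0,36]×[0,42]: [(0, 0) (36, 0) (36, 42) (0, 42)]
2. ⊥bis P5·P0 via (18.955,25.895): [(0, 33.4867) (36, 19.0683) (36, 42) (0, 42)]  |A|=566.0104
3. ⊥bis P5·P1 via (17.395,21.365): [(0, 33.4867) (36, 19.0683) (36, 42) (0, 42)]  |A|=566.0104
4. ⊥bis P5·P2 via (23.51,27.635): [(0, 33.4867) (12.4653, 28.4942) (36, 26.6634) (36, 42) (0, 42)]  |A|=476.6364
5. ⊥bis P5·P3 via (15.25,29.675): [(16.8958, 28.1495) (36, 26.6634) (36, 42) (1.9527, 42)]  |A|=382.2825
6. ⊥bis P5·P4 via (19.745,30.91): [(5.7512, 38.4792) (26.1844, 27.427) (36, 26.6634) (36, 42) (1.9527, 42)]  |A|=338.335
7. canonical 5-gon: [(5.7512, 38.4792) (26.1844, 27.427) (36, 26.6634) (36, 42) (1.9527, 42)]
8. shoelace: 338.335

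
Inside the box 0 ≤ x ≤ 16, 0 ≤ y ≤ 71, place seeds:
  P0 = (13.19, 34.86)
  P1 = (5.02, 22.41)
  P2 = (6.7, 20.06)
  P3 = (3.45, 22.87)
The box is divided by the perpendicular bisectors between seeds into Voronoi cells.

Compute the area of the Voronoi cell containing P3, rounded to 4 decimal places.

Area of P3's cell: 76.9199

1. box [0,16]×[0,71]: [(0, 0) (16, 0) (16, 71) (0, 71)]
2. ⊥bis P3·P0 via (8.32,28.865): [(0, 35.6237) (0, 0) (16, 0) (16, 22.6262)]  |A|=465.9992
3. ⊥bis P3·P1 via (4.235,22.64): [(6.4936, 30.3487) (0, 35.6237) (0, 8.1858)]  |A|=89.0854
4. ⊥bis P3·P2 via (5.075,21.465): [(3.2837, 19.3932) (6.4936, 30.3487) (0, 35.6237) (0, 15.5953)]  |A|=76.9199
5. canonical 4-gon: [(3.2837, 19.3932) (6.4936, 30.3487) (0, 35.6237) (0, 15.5953)]
6. shoelace: 76.9199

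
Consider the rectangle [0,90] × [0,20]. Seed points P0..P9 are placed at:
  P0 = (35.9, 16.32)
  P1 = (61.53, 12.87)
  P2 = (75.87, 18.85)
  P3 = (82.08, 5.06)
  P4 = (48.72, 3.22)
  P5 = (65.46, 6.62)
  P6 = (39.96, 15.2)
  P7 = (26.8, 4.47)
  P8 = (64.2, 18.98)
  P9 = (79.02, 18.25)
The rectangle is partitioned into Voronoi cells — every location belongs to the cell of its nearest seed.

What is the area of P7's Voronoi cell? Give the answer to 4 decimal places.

Area of P7's cell: 616.2652

1. box [0,90]×[0,20]: [(0, 0) (90, 0) (90, 20) (0, 20)]
2. ⊥bis P7·P0 via (31.35,10.395): [(0, 0) (44.8863, 0) (18.8424, 20) (0, 20)]  |A|=637.2874
3. ⊥bis P7·P1 via (44.165,8.67): [(0, 0) (44.8863, 0) (18.8424, 20) (0, 20)]  |A|=637.2874
4. ⊥bis P7·P2 via (51.335,11.66): [(0, 0) (44.8863, 0) (18.8424, 20) (0, 20)]  |A|=637.2874
5. ⊥bis P7·P3 via (54.44,4.765): [(0, 0) (44.8863, 0) (18.8424, 20) (0, 20)]  |A|=637.2874
6. ⊥bis P7·P4 via (37.76,3.845): [(0, 0) (37.5407, 0) (37.8489, 5.4043) (18.8424, 20) (0, 20)]  |A|=617.4385
7. ⊥bis P7·P5 via (46.13,5.545): [(0, 0) (37.5407, 0) (37.8489, 5.4043) (18.8424, 20) (0, 20)]  |A|=617.4385
8. ⊥bis P7·P6 via (33.38,9.835): [(0, 0) (37.5407, 0) (37.7929, 4.4227) (35.5585, 7.1632) (18.8424, 20) (0, 20)]  |A|=616.2652
9. ⊥bis P7·P8 via (45.5,11.725): [(0, 0) (37.5407, 0) (37.7929, 4.4227) (35.5585, 7.1632) (18.8424, 20) (0, 20)]  |A|=616.2652
10. ⊥bis P7·P9 via (52.91,11.36): [(0, 0) (37.5407, 0) (37.7929, 4.4227) (35.5585, 7.1632) (18.8424, 20) (0, 20)]  |A|=616.2652
11. canonical 6-gon: [(0, 0) (37.5407, 0) (37.7929, 4.4227) (35.5585, 7.1632) (18.8424, 20) (0, 20)]
12. shoelace: 616.2652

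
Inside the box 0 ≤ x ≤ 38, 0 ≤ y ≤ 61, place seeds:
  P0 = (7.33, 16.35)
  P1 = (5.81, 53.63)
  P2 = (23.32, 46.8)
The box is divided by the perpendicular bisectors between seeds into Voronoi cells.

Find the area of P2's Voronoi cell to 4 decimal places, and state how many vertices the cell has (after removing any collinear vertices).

Area of P2's cell: 855.5960 (4 vertices)

1. box [0,38]×[0,61]: [(0, 0) (38, 0) (38, 61) (0, 61)]
2. ⊥bis P2·P0 via (15.325,31.575): [(0, 39.6225) (38, 19.6678) (38, 61) (0, 61)]  |A|=1191.4834
3. ⊥bis P2·P1 via (14.565,50.215): [(8.6595, 35.0752) (38, 19.6678) (38, 61) (18.7718, 61)]  |A|=855.596
4. canonical 4-gon: [(8.6595, 35.0752) (38, 19.6678) (38, 61) (18.7718, 61)]
5. shoelace: 855.596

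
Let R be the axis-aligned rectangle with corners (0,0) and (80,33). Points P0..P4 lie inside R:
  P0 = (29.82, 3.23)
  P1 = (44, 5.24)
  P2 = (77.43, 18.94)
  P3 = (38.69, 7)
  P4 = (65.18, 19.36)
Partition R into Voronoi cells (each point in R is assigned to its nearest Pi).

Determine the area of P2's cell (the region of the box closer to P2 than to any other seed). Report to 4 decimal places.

Area of P2's cell: 289.9333

1. box [0,80]×[0,33]: [(0, 0) (80, 0) (80, 33) (0, 33)]
2. ⊥bis P2·P0 via (53.625,11.085): [(57.2827, 0) (80, 0) (80, 33) (46.3936, 33)]  |A|=929.3395
3. ⊥bis P2·P1 via (60.715,12.09): [(65.6696, 0) (80, 0) (80, 33) (52.1458, 33)]  |A|=696.0449
4. ⊥bis P2·P3 via (58.06,12.97): [(65.6696, 0) (80, 0) (80, 33) (52.1458, 33)]  |A|=696.0449
5. ⊥bis P2·P4 via (71.305,19.15): [(70.6484, 0) (80, 0) (80, 33) (71.7799, 33)]  |A|=289.9333
6. canonical 4-gon: [(70.6484, 0) (80, 0) (80, 33) (71.7799, 33)]
7. shoelace: 289.9333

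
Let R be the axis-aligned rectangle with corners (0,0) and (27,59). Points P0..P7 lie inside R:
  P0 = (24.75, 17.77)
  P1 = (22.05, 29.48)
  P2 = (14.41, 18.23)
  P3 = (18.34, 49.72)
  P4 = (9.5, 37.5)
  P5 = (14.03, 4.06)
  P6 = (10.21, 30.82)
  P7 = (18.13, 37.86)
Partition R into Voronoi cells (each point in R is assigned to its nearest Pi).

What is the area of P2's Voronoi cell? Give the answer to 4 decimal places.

1. box [0,27]×[0,59]: [(0, 0) (27, 0) (27, 59) (0, 59)]
2. ⊥bis P2·P0 via (19.58,18): [(0, 0) (18.7792, 0) (21.404, 59) (0, 59)]  |A|=1185.4047
3. ⊥bis P2·P1 via (18.23,23.855): [(0, 36.2352) (0, 0) (18.7792, 0) (19.7932, 22.7934)]  |A|=572.6271
4. ⊥bis P2·P3 via (16.375,33.975): [(0.3907, 35.9699) (0, 36.0186) (0, 0) (18.7792, 0) (19.7932, 22.7934)]  |A|=572.5848
5. ⊥bis P2·P4 via (11.955,27.865): [(12.2242, 27.9336) (0, 24.8189) (0, 0) (18.7792, 0) (19.7932, 22.7934)]  |A|=502.8493
6. ⊥bis P2·P5 via (14.22,11.145): [(12.2242, 27.9336) (0, 24.8189) (0, 11.5263) (19.269, 11.0096) (19.7932, 22.7934)]  |A|=288.4228
7. ⊥bis P2·P6 via (12.31,24.525): [(15.6183, 25.6286) (0, 20.4184) (0, 11.5263) (19.269, 11.0096) (19.7932, 22.7934)]  |A|=234.685
8. ⊥bis P2·P7 via (16.27,28.045): [(15.6183, 25.6286) (0, 20.4184) (0, 11.5263) (19.269, 11.0096) (19.7932, 22.7934)]  |A|=234.685
9. canonical 5-gon: [(15.6183, 25.6286) (0, 20.4184) (0, 11.5263) (19.269, 11.0096) (19.7932, 22.7934)]
10. shoelace: 234.685

Area of P2's cell: 234.6850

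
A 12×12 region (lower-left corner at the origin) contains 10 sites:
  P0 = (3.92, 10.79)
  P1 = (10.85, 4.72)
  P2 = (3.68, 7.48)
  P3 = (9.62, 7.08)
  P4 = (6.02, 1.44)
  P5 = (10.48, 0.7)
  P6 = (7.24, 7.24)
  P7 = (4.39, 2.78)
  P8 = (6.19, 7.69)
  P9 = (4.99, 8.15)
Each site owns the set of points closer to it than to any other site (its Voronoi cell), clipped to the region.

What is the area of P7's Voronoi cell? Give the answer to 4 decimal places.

1. box [0,12]×[0,12]: [(0, 0) (12, 0) (12, 12) (0, 12)]
2. ⊥bis P7·P0 via (4.155,6.785): [(0, 6.5412) (0, 0) (12, 0) (12, 7.2453)]  |A|=82.7191
3. ⊥bis P7·P1 via (7.62,3.75): [(6.6643, 6.9322) (0, 6.5412) (0, 0) (8.7462, 0)]  |A|=52.1116
4. ⊥bis P7·P2 via (4.035,5.13): [(7.068, 5.5882) (0, 4.5205) (0, 0) (8.7462, 0)]  |A|=40.4128
5. ⊥bis P7·P3 via (7.005,4.93): [(7.4156, 4.4306) (6.5306, 5.507) (0, 4.5205) (0, 0) (8.7462, 0)]  |A|=40.0876
6. ⊥bis P7·P4 via (5.205,2.11): [(7.2642, 4.6148) (6.5306, 5.507) (0, 4.5205) (0, 0) (3.4704, 0)]  |A|=27.7014
7. ⊥bis P7·P5 via (7.435,1.74): [(7.2642, 4.6148) (6.5306, 5.507) (0, 4.5205) (0, 0) (3.4704, 0)]  |A|=27.7014
8. ⊥bis P7·P6 via (5.815,5.01): [(6.9781, 4.2668) (5.3228, 5.3245) (0, 4.5205) (0, 0) (3.4704, 0)]  |A|=26.6563
9. ⊥bis P7·P8 via (5.29,5.235): [(6.9781, 4.2668) (5.6956, 5.0863) (5.1266, 5.2949) (0, 4.5205) (0, 0) (3.4704, 0)]  |A|=26.6274
10. ⊥bis P7·P9 via (4.69,5.465): [(6.9781, 4.2668) (5.6956, 5.0863) (5.1266, 5.2949) (0, 4.5205) (0, 0) (3.4704, 0)]  |A|=26.6274
11. canonical 6-gon: [(6.9781, 4.2668) (5.6956, 5.0863) (5.1266, 5.2949) (0, 4.5205) (0, 0) (3.4704, 0)]
12. shoelace: 26.6274

Area of P7's cell: 26.6274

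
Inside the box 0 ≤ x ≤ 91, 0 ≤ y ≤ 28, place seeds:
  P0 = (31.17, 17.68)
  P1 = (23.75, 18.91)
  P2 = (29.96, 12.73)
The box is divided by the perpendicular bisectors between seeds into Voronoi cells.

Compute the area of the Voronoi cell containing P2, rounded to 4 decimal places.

1. box [0,91]×[0,28]: [(0, 0) (91, 0) (91, 28) (0, 28)]
2. ⊥bis P2·P0 via (30.565,15.205): [(0, 22.6764) (0, 0) (91, 0) (91, 0.432)]  |A|=1051.4342
3. ⊥bis P2·P1 via (26.855,15.82): [(27.0886, 16.0548) (11.1114, 0) (91, 0) (91, 0.432)]  |A|=655.1015
4. canonical 4-gon: [(27.0886, 16.0548) (11.1114, 0) (91, 0) (91, 0.432)]
5. shoelace: 655.1015

Area of P2's cell: 655.1015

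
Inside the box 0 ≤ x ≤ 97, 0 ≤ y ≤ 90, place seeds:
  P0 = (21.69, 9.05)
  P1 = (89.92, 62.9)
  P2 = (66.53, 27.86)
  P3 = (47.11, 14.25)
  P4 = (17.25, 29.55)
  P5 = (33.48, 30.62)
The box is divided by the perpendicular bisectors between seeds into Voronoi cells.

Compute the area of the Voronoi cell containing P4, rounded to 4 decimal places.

Area of P4's cell: 1715.1989

1. box [0,97]×[0,90]: [(0, 0) (97, 0) (97, 90) (0, 90)]
2. ⊥bis P4·P0 via (19.47,19.3): [(0, 15.0831) (97, 36.0919) (97, 90) (0, 90)]  |A|=6248.0151
3. ⊥bis P4·P1 via (53.585,46.225): [(0, 15.0831) (61.74, 28.4551) (33.4956, 90) (0, 90)]  |A|=3343.4292
4. ⊥bis P4·P2 via (41.89,28.705): [(0, 15.0831) (41.7328, 24.1218) (43.2622, 68.7185) (33.4956, 90) (0, 90)]  |A|=2900.6153
5. ⊥bis P4·P3 via (32.18,21.9): [(0, 15.0831) (32.2681, 22.0719) (42.3364, 41.7216) (43.2622, 68.7185) (33.4956, 90) (0, 90)]  |A|=2817.9452
6. ⊥bis P4·P5 via (25.365,30.085): [(0, 15.0831) (25.983, 20.7106) (21.415, 90) (0, 90)]  |A|=1715.1989
7. canonical 4-gon: [(0, 15.0831) (25.983, 20.7106) (21.415, 90) (0, 90)]
8. shoelace: 1715.1989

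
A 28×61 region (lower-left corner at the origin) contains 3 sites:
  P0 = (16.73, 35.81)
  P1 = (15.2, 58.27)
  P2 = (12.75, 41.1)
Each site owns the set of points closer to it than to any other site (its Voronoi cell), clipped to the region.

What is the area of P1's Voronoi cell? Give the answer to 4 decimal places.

1. box [0,28]×[0,61]: [(0, 0) (28, 0) (28, 61) (0, 61)]
2. ⊥bis P1·P0 via (15.965,47.04): [(0, 45.9524) (28, 47.8598) (28, 61) (0, 61)]  |A|=394.628
3. ⊥bis P1·P2 via (13.975,49.685): [(0, 51.6791) (27.1648, 47.8029) (28, 47.8598) (28, 61) (0, 61)]  |A|=316.8464
4. canonical 5-gon: [(0, 51.6791) (27.1648, 47.8029) (28, 47.8598) (28, 61) (0, 61)]
5. shoelace: 316.8464

Area of P1's cell: 316.8464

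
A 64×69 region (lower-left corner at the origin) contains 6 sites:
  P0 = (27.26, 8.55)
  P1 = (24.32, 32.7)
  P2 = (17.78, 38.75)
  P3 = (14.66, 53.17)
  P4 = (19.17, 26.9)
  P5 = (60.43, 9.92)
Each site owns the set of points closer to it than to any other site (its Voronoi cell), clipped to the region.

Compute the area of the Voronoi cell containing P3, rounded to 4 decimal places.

1. box [0,64]×[0,69]: [(0, 0) (64, 0) (64, 69) (0, 69)]
2. ⊥bis P3·P0 via (20.96,30.86): [(0, 24.9412) (64, 43.0138) (64, 69) (0, 69)]  |A|=2241.4384
3. ⊥bis P3·P1 via (19.49,42.935): [(0, 33.7375) (64, 63.9397) (64, 69) (0, 69)]  |A|=1290.3299
4. ⊥bis P3·P2 via (16.22,45.96): [(0, 42.4505) (34.0962, 49.8278) (64, 63.9397) (64, 69) (0, 69)]  |A|=1141.7888
5. ⊥bis P3·P4 via (16.915,40.035): [(0, 42.4505) (34.0962, 49.8278) (64, 63.9397) (64, 69) (0, 69)]  |A|=1141.7888
6. ⊥bis P3·P5 via (37.545,31.545): [(0, 42.4505) (34.0962, 49.8278) (64, 63.9397) (64, 69) (0, 69)]  |A|=1141.7888
7. canonical 5-gon: [(0, 42.4505) (34.0962, 49.8278) (64, 63.9397) (64, 69) (0, 69)]
8. shoelace: 1141.7888

Area of P3's cell: 1141.7888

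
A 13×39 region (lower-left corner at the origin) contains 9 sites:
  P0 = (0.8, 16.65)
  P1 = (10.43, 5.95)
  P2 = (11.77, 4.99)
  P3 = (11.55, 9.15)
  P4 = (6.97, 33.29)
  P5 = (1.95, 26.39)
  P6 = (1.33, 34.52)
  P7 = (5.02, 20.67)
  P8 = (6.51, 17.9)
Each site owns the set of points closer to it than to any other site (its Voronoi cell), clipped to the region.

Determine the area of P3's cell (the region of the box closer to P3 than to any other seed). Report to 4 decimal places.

1. box [0,13]×[0,39]: [(0, 0) (13, 0) (13, 39) (0, 39)]
2. ⊥bis P3·P0 via (6.175,12.9): [(0, 4.0492) (0, 0) (13, 0) (13, 22.6825)]  |A|=173.7558
3. ⊥bis P3·P1 via (10.99,7.55): [(4.12, 9.9545) (13, 6.8465) (13, 22.6825)]  |A|=70.3118
4. ⊥bis P3·P2 via (11.66,7.07): [(4.12, 9.9545) (12.2694, 7.1022) (13, 7.1409) (13, 22.6825)]  |A|=70.2043
5. ⊥bis P3·P4 via (9.26,21.22): [(12.3946, 21.8147) (4.12, 9.9545) (12.2694, 7.1022) (13, 7.1409) (13, 21.9296)]  |A|=69.9764
6. ⊥bis P3·P5 via (6.75,17.77): [(11.366, 20.3404) (4.12, 9.9545) (12.2694, 7.1022) (13, 7.1409) (13, 21.2503)]  |A|=69.0341
7. ⊥bis P3·P6 via (6.44,21.835): [(11.366, 20.3404) (4.12, 9.9545) (12.2694, 7.1022) (13, 7.1409) (13, 21.2503)]  |A|=69.0341
8. ⊥bis P3·P7 via (8.285,14.91): [(7.1144, 14.2464) (4.12, 9.9545) (12.2694, 7.1022) (13, 7.1409) (13, 17.5827)]  |A|=55.1964
9. ⊥bis P3·P8 via (9.03,13.525): [(4.9859, 11.1956) (4.12, 9.9545) (12.2694, 7.1022) (13, 7.1409) (13, 15.8117)]  |A|=42.6726
10. canonical 5-gon: [(4.9859, 11.1956) (4.12, 9.9545) (12.2694, 7.1022) (13, 7.1409) (13, 15.8117)]
11. shoelace: 42.6726

Area of P3's cell: 42.6726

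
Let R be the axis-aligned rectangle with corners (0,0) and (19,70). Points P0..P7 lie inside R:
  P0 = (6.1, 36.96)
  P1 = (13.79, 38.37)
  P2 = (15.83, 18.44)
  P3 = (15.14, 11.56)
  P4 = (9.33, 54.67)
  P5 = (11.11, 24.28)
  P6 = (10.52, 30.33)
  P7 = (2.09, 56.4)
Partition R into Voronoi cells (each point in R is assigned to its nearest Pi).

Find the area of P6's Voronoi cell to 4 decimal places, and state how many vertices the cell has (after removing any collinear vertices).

Area of P6's cell: 98.4948 (5 vertices)

1. box [0,19]×[0,70]: [(0, 0) (19, 0) (19, 70) (0, 70)]
2. ⊥bis P6·P0 via (8.31,33.645): [(0, 28.105) (0, 0) (19, 0) (19, 40.7717)]  |A|=654.3283
3. ⊥bis P6·P1 via (12.155,34.35): [(10.4237, 35.0541) (0, 28.105) (0, 0) (19, 0) (19, 31.566)]  |A|=614.8532
4. ⊥bis P6·P2 via (13.175,24.385): [(10.4237, 35.0541) (0, 28.105) (0, 18.5011) (19, 26.9864) (19, 31.566)]  |A|=182.7216
5. ⊥bis P6·P3 via (12.83,20.945): [(10.4237, 35.0541) (0, 28.105) (0, 18.5011) (19, 26.9864) (19, 31.566)]  |A|=182.7216
6. ⊥bis P6·P4 via (9.925,42.5): [(10.4237, 35.0541) (0, 28.105) (0, 18.5011) (19, 26.9864) (19, 31.566)]  |A|=182.7216
7. ⊥bis P6·P5 via (10.815,27.305): [(10.4237, 35.0541) (0, 28.105) (0, 26.2503) (19, 28.1032) (19, 31.566)]  |A|=98.4948
8. ⊥bis P6·P7 via (6.305,43.365): [(10.4237, 35.0541) (0, 28.105) (0, 26.2503) (19, 28.1032) (19, 31.566)]  |A|=98.4948
9. canonical 5-gon: [(10.4237, 35.0541) (0, 28.105) (0, 26.2503) (19, 28.1032) (19, 31.566)]
10. shoelace: 98.4948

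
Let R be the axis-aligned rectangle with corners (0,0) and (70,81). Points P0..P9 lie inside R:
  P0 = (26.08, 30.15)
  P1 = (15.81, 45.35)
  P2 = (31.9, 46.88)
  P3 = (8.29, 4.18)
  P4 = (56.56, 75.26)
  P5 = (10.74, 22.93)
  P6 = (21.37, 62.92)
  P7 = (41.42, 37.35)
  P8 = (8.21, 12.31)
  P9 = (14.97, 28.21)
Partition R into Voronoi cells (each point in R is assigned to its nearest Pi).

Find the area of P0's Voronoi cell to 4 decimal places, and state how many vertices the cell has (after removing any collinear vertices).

Area of P0's cell: 589.6846 (8 vertices)

1. box [0,70]×[0,81]: [(0, 0) (70, 0) (70, 81) (0, 81)]
2. ⊥bis P0·P1 via (20.945,37.75): [(0, 23.5983) (0, 0) (70, 0) (70, 70.8944)]  |A|=3307.246
3. ⊥bis P0·P2 via (28.99,38.515): [(24.4267, 40.1025) (0, 23.5983) (0, 0) (70, 0) (70, 24.2485)]  |A|=2244.3435
4. ⊥bis P0·P3 via (17.185,17.165): [(24.4267, 40.1025) (3.9236, 26.2493) (42.2426, 0) (70, 0) (70, 24.2485)]  |A|=1643.6278
5. ⊥bis P0·P4 via (41.32,52.705): [(24.4267, 40.1025) (3.9236, 26.2493) (42.2426, 0) (70, 0) (70, 24.2485)]  |A|=1643.6278
6. ⊥bis P0·P5 via (18.41,26.54): [(24.4267, 40.1025) (15.0185, 33.7457) (25.505, 11.4656) (42.2426, 0) (70, 0) (70, 24.2485)]  |A|=1480.7246
7. ⊥bis P0·P6 via (23.725,46.535): [(24.4267, 40.1025) (15.0185, 33.7457) (25.505, 11.4656) (42.2426, 0) (70, 0) (70, 24.2485)]  |A|=1480.7246
8. ⊥bis P0·P7 via (33.75,33.75): [(32.0059, 37.4658) (24.4267, 40.1025) (15.0185, 33.7457) (25.505, 11.4656) (42.2426, 0) (49.5909, 0)]  |A|=637.7536
9. ⊥bis P0·P8 via (17.145,21.23): [(32.0059, 37.4658) (24.4267, 40.1025) (15.0185, 33.7457) (24.2669, 14.0961) (29.8956, 8.458) (42.2426, 0) (49.5909, 0)]  |A|=633.8408
10. ⊥bis P0·P9 via (20.525,29.18): [(32.0059, 37.4658) (24.4267, 40.1025) (19.2308, 36.5918) (22.5054, 17.8387) (24.2669, 14.0961) (29.8956, 8.458) (42.2426, 0) (49.5909, 0)]  |A|=589.6846
11. canonical 8-gon: [(32.0059, 37.4658) (24.4267, 40.1025) (19.2308, 36.5918) (22.5054, 17.8387) (24.2669, 14.0961) (29.8956, 8.458) (42.2426, 0) (49.5909, 0)]
12. shoelace: 589.6846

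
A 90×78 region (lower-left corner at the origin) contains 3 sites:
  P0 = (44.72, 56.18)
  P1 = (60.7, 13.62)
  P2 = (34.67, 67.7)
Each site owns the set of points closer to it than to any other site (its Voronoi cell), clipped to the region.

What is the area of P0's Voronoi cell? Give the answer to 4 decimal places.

Area of P0's cell: 2666.8980

1. box [0,90]×[0,78]: [(0, 0) (90, 0) (90, 78) (0, 78)]
2. ⊥bis P0·P1 via (52.71,34.9): [(0, 15.109) (90, 48.9013) (90, 78) (0, 78)]  |A|=4139.5386
3. ⊥bis P0·P2 via (39.695,61.94): [(0, 27.3102) (0, 15.109) (90, 48.9013) (90, 78) (58.1041, 78)]  |A|=2666.898
4. canonical 5-gon: [(0, 27.3102) (0, 15.109) (90, 48.9013) (90, 78) (58.1041, 78)]
5. shoelace: 2666.898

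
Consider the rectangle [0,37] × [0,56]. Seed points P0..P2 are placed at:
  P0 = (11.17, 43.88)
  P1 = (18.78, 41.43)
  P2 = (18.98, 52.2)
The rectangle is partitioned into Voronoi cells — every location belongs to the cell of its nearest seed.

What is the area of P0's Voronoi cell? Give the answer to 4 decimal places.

1. box [0,37]×[0,56]: [(0, 0) (37, 0) (37, 56) (0, 56)]
2. ⊥bis P0·P1 via (14.975,42.655): [(0, 0) (1.2424, 0) (19.2714, 56) (0, 56)]  |A|=574.3863
3. ⊥bis P0·P2 via (15.075,48.04): [(0, 0) (1.2424, 0) (16.3295, 46.8624) (6.5952, 56) (0, 56)]  |A|=516.4713
4. canonical 5-gon: [(0, 0) (1.2424, 0) (16.3295, 46.8624) (6.5952, 56) (0, 56)]
5. shoelace: 516.4713

Area of P0's cell: 516.4713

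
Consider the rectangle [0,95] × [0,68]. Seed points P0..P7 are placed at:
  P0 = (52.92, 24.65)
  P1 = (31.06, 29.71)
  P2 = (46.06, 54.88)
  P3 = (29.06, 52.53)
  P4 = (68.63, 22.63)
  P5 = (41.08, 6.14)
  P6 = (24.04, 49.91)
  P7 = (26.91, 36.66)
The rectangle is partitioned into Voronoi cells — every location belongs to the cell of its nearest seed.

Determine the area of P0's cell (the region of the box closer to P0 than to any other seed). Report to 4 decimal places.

1. box [0,95]×[0,68]: [(0, 0) (95, 0) (95, 68) (0, 68)]
2. ⊥bis P0·P1 via (41.99,27.18): [(35.6986, 0) (95, 0) (95, 68) (51.4387, 68)]  |A|=3497.3321
3. ⊥bis P0·P2 via (49.49,39.765): [(44.6488, 38.6664) (35.6986, 0) (95, 0) (95, 50.0924)]  |A|=2407.594
4. ⊥bis P0·P3 via (40.99,38.59): [(44.6488, 38.6664) (35.6986, 0) (95, 0) (95, 50.0924)]  |A|=2407.594
5. ⊥bis P0·P4 via (60.775,23.64): [(63.2499, 42.8875) (44.6488, 38.6664) (35.6986, 0) (57.7354, 0)]  |A|=813.2794
6. ⊥bis P0·P5 via (47,15.395): [(58.7486, 7.88) (63.2499, 42.8875) (44.6488, 38.6664) (40.26, 19.7063)]  |A|=517.3123
7. ⊥bis P0·P6 via (38.48,37.28): [(58.7486, 7.88) (63.2499, 42.8875) (44.6488, 38.6664) (40.26, 19.7063)]  |A|=517.3123
8. ⊥bis P0·P7 via (39.915,30.655): [(58.7486, 7.88) (63.2499, 42.8875) (44.6488, 38.6664) (40.26, 19.7063)]  |A|=517.3123
9. canonical 4-gon: [(58.7486, 7.88) (63.2499, 42.8875) (44.6488, 38.6664) (40.26, 19.7063)]
10. shoelace: 517.3123

Area of P0's cell: 517.3123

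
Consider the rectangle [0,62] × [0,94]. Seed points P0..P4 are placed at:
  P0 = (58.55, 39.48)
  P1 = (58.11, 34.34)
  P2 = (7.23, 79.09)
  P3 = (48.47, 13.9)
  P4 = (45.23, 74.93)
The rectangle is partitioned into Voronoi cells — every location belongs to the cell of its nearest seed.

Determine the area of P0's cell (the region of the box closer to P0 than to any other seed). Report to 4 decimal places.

1. box [0,62]×[0,94]: [(0, 0) (62, 0) (62, 94) (0, 94)]
2. ⊥bis P0·P1 via (58.33,36.91): [(0, 41.9032) (62, 36.5958) (62, 94) (0, 94)]  |A|=3394.5289
3. ⊥bis P0·P2 via (32.89,59.285): [(18.2674, 40.3395) (62, 36.5958) (62, 94) (59.6839, 94)]  |A|=1317.3592
4. ⊥bis P0·P3 via (53.51,26.69): [(18.4083, 40.5221) (19.0394, 40.2734) (62, 36.5958) (62, 94) (59.6839, 94)]  |A|=1317.2841
5. ⊥bis P0·P4 via (51.89,57.205): [(22.8681, 46.3003) (18.4083, 40.5221) (19.0394, 40.2734) (62, 36.5958) (62, 61.0037)]  |A|=616.4413
6. canonical 5-gon: [(22.8681, 46.3003) (18.4083, 40.5221) (19.0394, 40.2734) (62, 36.5958) (62, 61.0037)]
7. shoelace: 616.4413

Area of P0's cell: 616.4413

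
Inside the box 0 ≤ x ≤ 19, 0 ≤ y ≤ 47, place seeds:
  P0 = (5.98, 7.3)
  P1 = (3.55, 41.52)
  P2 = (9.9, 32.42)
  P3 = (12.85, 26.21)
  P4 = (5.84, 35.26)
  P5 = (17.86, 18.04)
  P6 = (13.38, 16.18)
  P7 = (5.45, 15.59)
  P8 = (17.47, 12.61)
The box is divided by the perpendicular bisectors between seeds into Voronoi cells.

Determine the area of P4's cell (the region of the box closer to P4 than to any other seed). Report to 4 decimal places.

Area of P4's cell: 90.2276

1. box [0,19]×[0,47]: [(0, 0) (19, 0) (19, 47) (0, 47)]
2. ⊥bis P4·P0 via (5.91,21.28): [(0, 21.2504) (19, 21.3455) (19, 47) (0, 47)]  |A|=488.3385
3. ⊥bis P4·P1 via (4.695,38.39): [(0, 36.6725) (0, 21.2504) (19, 21.3455) (19, 43.623)]  |A|=358.1455
4. ⊥bis P4·P2 via (7.87,33.84): [(13.2391, 41.5156) (0, 36.6725) (0, 22.5892)]  |A|=93.225
5. ⊥bis P4·P3 via (9.345,30.735): [(1.3852, 24.5694) (13.2391, 41.5156) (0, 36.6725) (0, 23.4965)]  |A|=92.5967
6. ⊥bis P4·P5 via (11.85,26.65): [(1.3852, 24.5694) (13.2391, 41.5156) (0, 36.6725) (0, 23.4965)]  |A|=92.5967
7. ⊥bis P4·P6 via (9.61,25.72): [(1.3852, 24.5694) (13.2391, 41.5156) (0, 36.6725) (0, 23.4965)]  |A|=92.5967
8. ⊥bis P4·P7 via (5.645,25.425): [(2.0337, 25.4966) (13.2391, 41.5156) (0, 36.6725) (0, 25.5369)]  |A|=90.2276
9. ⊥bis P4·P8 via (11.655,23.935): [(2.0337, 25.4966) (13.2391, 41.5156) (0, 36.6725) (0, 25.5369)]  |A|=90.2276
10. canonical 4-gon: [(2.0337, 25.4966) (13.2391, 41.5156) (0, 36.6725) (0, 25.5369)]
11. shoelace: 90.2276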